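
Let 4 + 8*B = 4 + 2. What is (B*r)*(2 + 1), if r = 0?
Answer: 0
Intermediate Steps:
B = 1/4 (B = -1/2 + (4 + 2)/8 = -1/2 + (1/8)*6 = -1/2 + 3/4 = 1/4 ≈ 0.25000)
(B*r)*(2 + 1) = ((1/4)*0)*(2 + 1) = 0*3 = 0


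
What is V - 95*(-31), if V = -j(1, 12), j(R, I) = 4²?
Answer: 2929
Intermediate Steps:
j(R, I) = 16
V = -16 (V = -1*16 = -16)
V - 95*(-31) = -16 - 95*(-31) = -16 + 2945 = 2929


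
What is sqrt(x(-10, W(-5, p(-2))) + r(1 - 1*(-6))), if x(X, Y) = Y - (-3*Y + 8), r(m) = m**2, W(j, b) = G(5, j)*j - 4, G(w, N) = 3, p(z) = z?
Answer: I*sqrt(35) ≈ 5.9161*I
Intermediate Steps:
W(j, b) = -4 + 3*j (W(j, b) = 3*j - 4 = -4 + 3*j)
x(X, Y) = -8 + 4*Y (x(X, Y) = Y - (8 - 3*Y) = Y + (-8 + 3*Y) = -8 + 4*Y)
sqrt(x(-10, W(-5, p(-2))) + r(1 - 1*(-6))) = sqrt((-8 + 4*(-4 + 3*(-5))) + (1 - 1*(-6))**2) = sqrt((-8 + 4*(-4 - 15)) + (1 + 6)**2) = sqrt((-8 + 4*(-19)) + 7**2) = sqrt((-8 - 76) + 49) = sqrt(-84 + 49) = sqrt(-35) = I*sqrt(35)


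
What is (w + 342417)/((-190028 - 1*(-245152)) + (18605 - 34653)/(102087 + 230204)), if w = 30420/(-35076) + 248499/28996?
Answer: 3214617598907175841/517493112487211696 ≈ 6.2119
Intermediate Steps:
w = 652857717/84755308 (w = 30420*(-1/35076) + 248499*(1/28996) = -2535/2923 + 248499/28996 = 652857717/84755308 ≈ 7.7029)
(w + 342417)/((-190028 - 1*(-245152)) + (18605 - 34653)/(102087 + 230204)) = (652857717/84755308 + 342417)/((-190028 - 1*(-245152)) + (18605 - 34653)/(102087 + 230204)) = 29022311157153/(84755308*((-190028 + 245152) - 16048/332291)) = 29022311157153/(84755308*(55124 - 16048*1/332291)) = 29022311157153/(84755308*(55124 - 16048/332291)) = 29022311157153/(84755308*(18317193036/332291)) = (29022311157153/84755308)*(332291/18317193036) = 3214617598907175841/517493112487211696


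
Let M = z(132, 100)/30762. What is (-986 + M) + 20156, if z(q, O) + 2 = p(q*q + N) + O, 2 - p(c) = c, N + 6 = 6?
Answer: 294845108/15381 ≈ 19169.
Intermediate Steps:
N = 0 (N = -6 + 6 = 0)
p(c) = 2 - c
z(q, O) = O - q² (z(q, O) = -2 + ((2 - (q*q + 0)) + O) = -2 + ((2 - (q² + 0)) + O) = -2 + ((2 - q²) + O) = -2 + (2 + O - q²) = O - q²)
M = -8662/15381 (M = (100 - 1*132²)/30762 = (100 - 1*17424)*(1/30762) = (100 - 17424)*(1/30762) = -17324*1/30762 = -8662/15381 ≈ -0.56316)
(-986 + M) + 20156 = (-986 - 8662/15381) + 20156 = -15174328/15381 + 20156 = 294845108/15381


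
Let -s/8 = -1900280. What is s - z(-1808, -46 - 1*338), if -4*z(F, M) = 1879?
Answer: 60810839/4 ≈ 1.5203e+7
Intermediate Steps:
z(F, M) = -1879/4 (z(F, M) = -¼*1879 = -1879/4)
s = 15202240 (s = -8*(-1900280) = 15202240)
s - z(-1808, -46 - 1*338) = 15202240 - 1*(-1879/4) = 15202240 + 1879/4 = 60810839/4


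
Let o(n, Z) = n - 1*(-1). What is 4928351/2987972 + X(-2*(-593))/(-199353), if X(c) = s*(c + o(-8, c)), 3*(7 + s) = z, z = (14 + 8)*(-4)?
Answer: 370159104489/198553727372 ≈ 1.8643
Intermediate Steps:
o(n, Z) = 1 + n (o(n, Z) = n + 1 = 1 + n)
z = -88 (z = 22*(-4) = -88)
s = -109/3 (s = -7 + (1/3)*(-88) = -7 - 88/3 = -109/3 ≈ -36.333)
X(c) = 763/3 - 109*c/3 (X(c) = -109*(c + (1 - 8))/3 = -109*(c - 7)/3 = -109*(-7 + c)/3 = 763/3 - 109*c/3)
4928351/2987972 + X(-2*(-593))/(-199353) = 4928351/2987972 + (763/3 - (-218)*(-593)/3)/(-199353) = 4928351*(1/2987972) + (763/3 - 109/3*1186)*(-1/199353) = 4928351/2987972 + (763/3 - 129274/3)*(-1/199353) = 4928351/2987972 - 42837*(-1/199353) = 4928351/2987972 + 14279/66451 = 370159104489/198553727372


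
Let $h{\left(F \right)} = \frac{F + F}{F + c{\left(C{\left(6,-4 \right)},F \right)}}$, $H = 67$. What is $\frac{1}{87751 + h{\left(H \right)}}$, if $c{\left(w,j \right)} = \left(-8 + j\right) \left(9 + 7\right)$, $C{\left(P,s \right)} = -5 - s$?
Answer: $\frac{1011}{88716395} \approx 1.1396 \cdot 10^{-5}$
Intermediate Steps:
$c{\left(w,j \right)} = -128 + 16 j$ ($c{\left(w,j \right)} = \left(-8 + j\right) 16 = -128 + 16 j$)
$h{\left(F \right)} = \frac{2 F}{-128 + 17 F}$ ($h{\left(F \right)} = \frac{F + F}{F + \left(-128 + 16 F\right)} = \frac{2 F}{-128 + 17 F}$)
$\frac{1}{87751 + h{\left(H \right)}} = \frac{1}{87751 + 2 \cdot 67 \frac{1}{-128 + 17 \cdot 67}} = \frac{1}{87751 + 2 \cdot 67 \frac{1}{-128 + 1139}} = \frac{1}{87751 + 2 \cdot 67 \cdot \frac{1}{1011}} = \frac{1}{87751 + \frac{134}{1011}} = \frac{1}{\frac{88716395}{1011}} = \frac{1011}{88716395}$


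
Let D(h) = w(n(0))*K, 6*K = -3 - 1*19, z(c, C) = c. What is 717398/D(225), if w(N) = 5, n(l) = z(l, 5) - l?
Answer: -195654/5 ≈ -39131.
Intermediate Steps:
K = -11/3 (K = (-3 - 1*19)/6 = (-3 - 19)/6 = (1/6)*(-22) = -11/3 ≈ -3.6667)
n(l) = 0 (n(l) = l - l = 0)
D(h) = -55/3 (D(h) = 5*(-11/3) = -55/3)
717398/D(225) = 717398/(-55/3) = 717398*(-3/55) = -195654/5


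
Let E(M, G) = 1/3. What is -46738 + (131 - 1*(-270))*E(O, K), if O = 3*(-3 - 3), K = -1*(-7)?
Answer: -139813/3 ≈ -46604.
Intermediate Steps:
K = 7
O = -18 (O = 3*(-6) = -18)
E(M, G) = 1/3 (E(M, G) = 1*(1/3) = 1/3)
-46738 + (131 - 1*(-270))*E(O, K) = -46738 + (131 - 1*(-270))*(1/3) = -46738 + (131 + 270)*(1/3) = -46738 + 401*(1/3) = -46738 + 401/3 = -139813/3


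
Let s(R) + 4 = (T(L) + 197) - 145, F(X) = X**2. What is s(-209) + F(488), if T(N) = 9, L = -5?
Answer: 238201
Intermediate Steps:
s(R) = 57 (s(R) = -4 + ((9 + 197) - 145) = -4 + (206 - 145) = -4 + 61 = 57)
s(-209) + F(488) = 57 + 488**2 = 57 + 238144 = 238201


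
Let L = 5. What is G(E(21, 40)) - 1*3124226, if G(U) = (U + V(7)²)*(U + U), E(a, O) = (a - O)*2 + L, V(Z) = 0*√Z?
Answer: -3122048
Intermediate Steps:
V(Z) = 0
E(a, O) = 5 - 2*O + 2*a (E(a, O) = (a - O)*2 + 5 = (-2*O + 2*a) + 5 = 5 - 2*O + 2*a)
G(U) = 2*U² (G(U) = (U + 0²)*(U + U) = (U + 0)*(2*U) = U*(2*U) = 2*U²)
G(E(21, 40)) - 1*3124226 = 2*(5 - 2*40 + 2*21)² - 1*3124226 = 2*(5 - 80 + 42)² - 3124226 = 2*(-33)² - 3124226 = 2*1089 - 3124226 = 2178 - 3124226 = -3122048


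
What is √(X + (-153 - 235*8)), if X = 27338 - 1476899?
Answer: I*√1451594 ≈ 1204.8*I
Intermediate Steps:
X = -1449561
√(X + (-153 - 235*8)) = √(-1449561 + (-153 - 235*8)) = √(-1449561 + (-153 - 1880)) = √(-1449561 - 2033) = √(-1451594) = I*√1451594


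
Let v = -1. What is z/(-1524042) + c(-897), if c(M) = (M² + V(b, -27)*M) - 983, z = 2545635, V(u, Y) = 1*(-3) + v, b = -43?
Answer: 410075164451/508014 ≈ 8.0721e+5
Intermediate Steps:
V(u, Y) = -4 (V(u, Y) = 1*(-3) - 1 = -3 - 1 = -4)
c(M) = -983 + M² - 4*M (c(M) = (M² - 4*M) - 983 = -983 + M² - 4*M)
z/(-1524042) + c(-897) = 2545635/(-1524042) + (-983 + (-897)² - 4*(-897)) = 2545635*(-1/1524042) + (-983 + 804609 + 3588) = -848545/508014 + 807214 = 410075164451/508014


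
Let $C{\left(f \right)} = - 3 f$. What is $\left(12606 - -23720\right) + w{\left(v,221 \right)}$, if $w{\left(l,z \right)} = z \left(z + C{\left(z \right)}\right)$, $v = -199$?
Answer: $-61356$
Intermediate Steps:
$w{\left(l,z \right)} = - 2 z^{2}$ ($w{\left(l,z \right)} = z \left(z - 3 z\right) = z \left(- 2 z\right) = - 2 z^{2}$)
$\left(12606 - -23720\right) + w{\left(v,221 \right)} = \left(12606 - -23720\right) - 2 \cdot 221^{2} = \left(12606 + 23720\right) - 97682 = 36326 - 97682 = -61356$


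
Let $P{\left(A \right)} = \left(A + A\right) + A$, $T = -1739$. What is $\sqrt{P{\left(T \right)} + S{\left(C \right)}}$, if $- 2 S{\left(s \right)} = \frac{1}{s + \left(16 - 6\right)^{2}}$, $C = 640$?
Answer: $\frac{i \sqrt{2856829570}}{740} \approx 72.229 i$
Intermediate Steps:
$P{\left(A \right)} = 3 A$ ($P{\left(A \right)} = 2 A + A = 3 A$)
$S{\left(s \right)} = - \frac{1}{2 \left(100 + s\right)}$ ($S{\left(s \right)} = - \frac{1}{2 \left(s + \left(16 - 6\right)^{2}\right)} = - \frac{1}{2 \left(s + 10^{2}\right)} = - \frac{1}{2 \left(s + 100\right)} = - \frac{1}{2 \left(100 + s\right)}$)
$\sqrt{P{\left(T \right)} + S{\left(C \right)}} = \sqrt{3 \left(-1739\right) - \frac{1}{200 + 2 \cdot 640}} = \sqrt{-5217 - \frac{1}{200 + 1280}} = \sqrt{-5217 - \frac{1}{1480}} = \sqrt{- \frac{7721161}{1480}} = \frac{i \sqrt{2856829570}}{740}$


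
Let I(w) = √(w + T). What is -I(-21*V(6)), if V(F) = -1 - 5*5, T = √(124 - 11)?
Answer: -√(546 + √113) ≈ -23.593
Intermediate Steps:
T = √113 ≈ 10.630
V(F) = -26 (V(F) = -1 - 25 = -26)
I(w) = √(w + √113)
-I(-21*V(6)) = -√(-21*(-26) + √113) = -√(546 + √113)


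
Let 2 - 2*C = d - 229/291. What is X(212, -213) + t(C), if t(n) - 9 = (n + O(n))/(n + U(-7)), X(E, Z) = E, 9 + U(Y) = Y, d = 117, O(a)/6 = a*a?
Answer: -47326582/1031789 ≈ -45.868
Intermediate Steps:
O(a) = 6*a² (O(a) = 6*(a*a) = 6*a²)
U(Y) = -9 + Y
C = -16618/291 (C = 1 - (117 - 229/291)/2 = 1 - ½*33818/291 = 1 - 16909/291 = -16618/291 ≈ -57.107)
t(n) = 9 + (n + 6*n²)/(-16 + n) (t(n) = 9 + (n + 6*n²)/(n + (-9 - 7)) = 9 + (n + 6*n²)/(n - 16) = 9 + (n + 6*n²)/(-16 + n))
X(212, -213) + t(C) = 212 + 2*(-72 + 3*(-16618/291)² + 5*(-16618/291))/(-16 - 16618/291) = 212 + 2*(-72 + 3*(276157924/84681) - 83090/291)/(-21274/291) = 212 + 2*(-291/21274)*(-72 + 276157924/28227 - 83090/291) = 212 + 2*(-291/21274)*(266065850/28227) = 212 - 266065850/1031789 = -47326582/1031789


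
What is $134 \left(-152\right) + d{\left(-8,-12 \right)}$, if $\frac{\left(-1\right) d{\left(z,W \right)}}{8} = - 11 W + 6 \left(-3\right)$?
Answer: $-21280$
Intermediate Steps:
$d{\left(z,W \right)} = 144 + 88 W$ ($d{\left(z,W \right)} = - 8 \left(- 11 W + 6 \left(-3\right)\right) = - 8 \left(- 11 W - 18\right) = - 8 \left(-18 - 11 W\right) = 144 + 88 W$)
$134 \left(-152\right) + d{\left(-8,-12 \right)} = 134 \left(-152\right) + \left(144 + 88 \left(-12\right)\right) = -20368 + \left(144 - 1056\right) = -20368 - 912 = -21280$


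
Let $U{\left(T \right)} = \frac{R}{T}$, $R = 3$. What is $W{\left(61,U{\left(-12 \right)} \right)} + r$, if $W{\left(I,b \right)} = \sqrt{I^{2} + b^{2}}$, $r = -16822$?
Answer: $-16822 + \frac{\sqrt{59537}}{4} \approx -16761.0$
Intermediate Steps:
$U{\left(T \right)} = \frac{3}{T}$
$W{\left(61,U{\left(-12 \right)} \right)} + r = \sqrt{61^{2} + \left(\frac{3}{-12}\right)^{2}} - 16822 = \sqrt{3721 + \left(3 \left(- \frac{1}{12}\right)\right)^{2}} - 16822 = \sqrt{3721 + \left(- \frac{1}{4}\right)^{2}} - 16822 = \sqrt{3721 + \frac{1}{16}} - 16822 = \sqrt{\frac{59537}{16}} - 16822 = \frac{\sqrt{59537}}{4} - 16822 = -16822 + \frac{\sqrt{59537}}{4}$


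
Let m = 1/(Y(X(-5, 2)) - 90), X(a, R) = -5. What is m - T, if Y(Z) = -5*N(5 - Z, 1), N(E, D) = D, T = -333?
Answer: 31634/95 ≈ 332.99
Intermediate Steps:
Y(Z) = -5 (Y(Z) = -5*1 = -5)
m = -1/95 (m = 1/(-5 - 90) = 1/(-95) = -1/95 ≈ -0.010526)
m - T = -1/95 - 1*(-333) = -1/95 + 333 = 31634/95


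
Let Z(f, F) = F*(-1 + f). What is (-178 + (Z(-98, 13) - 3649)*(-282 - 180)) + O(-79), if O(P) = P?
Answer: 2280175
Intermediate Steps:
(-178 + (Z(-98, 13) - 3649)*(-282 - 180)) + O(-79) = (-178 + (13*(-1 - 98) - 3649)*(-282 - 180)) - 79 = (-178 + (13*(-99) - 3649)*(-462)) - 79 = (-178 + (-1287 - 3649)*(-462)) - 79 = (-178 - 4936*(-462)) - 79 = (-178 + 2280432) - 79 = 2280254 - 79 = 2280175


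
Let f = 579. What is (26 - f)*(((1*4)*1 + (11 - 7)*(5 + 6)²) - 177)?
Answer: -171983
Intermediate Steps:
(26 - f)*(((1*4)*1 + (11 - 7)*(5 + 6)²) - 177) = (26 - 1*579)*(((1*4)*1 + (11 - 7)*(5 + 6)²) - 177) = (26 - 579)*((4*1 + 4*11²) - 177) = -553*((4 + 4*121) - 177) = -553*((4 + 484) - 177) = -553*(488 - 177) = -553*311 = -171983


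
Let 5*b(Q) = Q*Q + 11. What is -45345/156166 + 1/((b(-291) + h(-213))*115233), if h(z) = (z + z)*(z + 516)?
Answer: -732445458542390/2522506945600311 ≈ -0.29036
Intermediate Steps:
b(Q) = 11/5 + Q**2/5 (b(Q) = (Q*Q + 11)/5 = (Q**2 + 11)/5 = (11 + Q**2)/5 = 11/5 + Q**2/5)
h(z) = 2*z*(516 + z) (h(z) = (2*z)*(516 + z) = 2*z*(516 + z))
-45345/156166 + 1/((b(-291) + h(-213))*115233) = -45345/156166 + 1/(((11/5 + (1/5)*(-291)**2) + 2*(-213)*(516 - 213))*115233) = -45345*1/156166 + (1/115233)/((11/5 + (1/5)*84681) + 2*(-213)*303) = -45345/156166 + (1/115233)/((11/5 + 84681/5) - 129078) = -45345/156166 + (1/115233)/(84692/5 - 129078) = -45345/156166 + (1/115233)/(-560698/5) = -45345/156166 - 5/560698*1/115233 = -45345/156166 - 5/64610912634 = -732445458542390/2522506945600311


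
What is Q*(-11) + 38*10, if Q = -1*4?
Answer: 424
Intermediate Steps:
Q = -4
Q*(-11) + 38*10 = -4*(-11) + 38*10 = 44 + 380 = 424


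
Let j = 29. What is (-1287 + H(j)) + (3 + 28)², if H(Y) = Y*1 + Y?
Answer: -268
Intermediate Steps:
H(Y) = 2*Y (H(Y) = Y + Y = 2*Y)
(-1287 + H(j)) + (3 + 28)² = (-1287 + 2*29) + (3 + 28)² = (-1287 + 58) + 31² = -1229 + 961 = -268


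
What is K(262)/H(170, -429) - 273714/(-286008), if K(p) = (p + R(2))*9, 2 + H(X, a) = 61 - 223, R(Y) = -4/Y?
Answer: -26015401/1954388 ≈ -13.311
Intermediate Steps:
H(X, a) = -164 (H(X, a) = -2 + (61 - 223) = -2 - 162 = -164)
K(p) = -18 + 9*p (K(p) = (p - 4/2)*9 = (p - 4*1/2)*9 = (p - 2)*9 = (-2 + p)*9 = -18 + 9*p)
K(262)/H(170, -429) - 273714/(-286008) = (-18 + 9*262)/(-164) - 273714/(-286008) = (-18 + 2358)*(-1/164) - 273714*(-1/286008) = 2340*(-1/164) + 45619/47668 = -585/41 + 45619/47668 = -26015401/1954388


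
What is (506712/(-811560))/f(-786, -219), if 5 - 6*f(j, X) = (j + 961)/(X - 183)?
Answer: -50924556/73885775 ≈ -0.68923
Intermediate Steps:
f(j, X) = 5/6 - (961 + j)/(6*(-183 + X)) (f(j, X) = 5/6 - (j + 961)/(6*(X - 183)) = 5/6 - (961 + j)/(6*(-183 + X)))
(506712/(-811560))/f(-786, -219) = (506712/(-811560))/(((-1876 - 1*(-786) + 5*(-219))/(6*(-183 - 219)))) = (506712*(-1/811560))/(((1/6)*(-1876 + 786 - 1095)/(-402))) = -21113/(33815*((1/6)*(-1/402)*(-2185))) = -21113/(33815*2185/2412) = -21113/33815*2412/2185 = -50924556/73885775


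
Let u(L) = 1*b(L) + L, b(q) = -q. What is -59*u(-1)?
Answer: 0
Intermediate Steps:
u(L) = 0 (u(L) = 1*(-L) + L = -L + L = 0)
-59*u(-1) = -59*0 = 0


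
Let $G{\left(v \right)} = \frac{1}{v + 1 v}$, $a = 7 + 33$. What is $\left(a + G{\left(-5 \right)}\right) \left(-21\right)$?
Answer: $- \frac{8379}{10} \approx -837.9$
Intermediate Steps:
$a = 40$
$G{\left(v \right)} = \frac{1}{2 v}$ ($G{\left(v \right)} = \frac{1}{v + v} = \frac{1}{2 v}$)
$\left(a + G{\left(-5 \right)}\right) \left(-21\right) = \left(40 + \frac{1}{2 \left(-5\right)}\right) \left(-21\right) = \left(40 + \frac{1}{2} \left(- \frac{1}{5}\right)\right) \left(-21\right) = \left(40 - \frac{1}{10}\right) \left(-21\right) = \frac{399}{10} \left(-21\right) = - \frac{8379}{10}$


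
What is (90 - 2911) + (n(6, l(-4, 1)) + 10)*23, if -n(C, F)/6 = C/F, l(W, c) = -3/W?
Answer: -3695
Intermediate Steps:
n(C, F) = -6*C/F
(90 - 2911) + (n(6, l(-4, 1)) + 10)*23 = (90 - 2911) + (-6*6/(-3/(-4)) + 10)*23 = -2821 + (-6*6/(-3*(-¼)) + 10)*23 = -2821 + (-6*6/¾ + 10)*23 = -2821 + (-6*6*4/3 + 10)*23 = -2821 + (-48 + 10)*23 = -2821 - 38*23 = -2821 - 874 = -3695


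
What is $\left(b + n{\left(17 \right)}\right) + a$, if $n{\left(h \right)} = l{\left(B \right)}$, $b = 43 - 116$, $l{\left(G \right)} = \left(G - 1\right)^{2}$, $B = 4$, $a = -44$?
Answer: $-108$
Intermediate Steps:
$l{\left(G \right)} = \left(-1 + G\right)^{2}$
$b = -73$
$n{\left(h \right)} = 9$ ($n{\left(h \right)} = \left(-1 + 4\right)^{2} = 3^{2} = 9$)
$\left(b + n{\left(17 \right)}\right) + a = \left(-73 + 9\right) - 44 = -64 - 44 = -108$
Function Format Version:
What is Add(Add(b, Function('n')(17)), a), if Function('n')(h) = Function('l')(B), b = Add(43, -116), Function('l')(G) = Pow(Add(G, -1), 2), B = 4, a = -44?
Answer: -108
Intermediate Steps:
Function('l')(G) = Pow(Add(-1, G), 2)
b = -73
Function('n')(h) = 9 (Function('n')(h) = Pow(Add(-1, 4), 2) = Pow(3, 2) = 9)
Add(Add(b, Function('n')(17)), a) = Add(Add(-73, 9), -44) = Add(-64, -44) = -108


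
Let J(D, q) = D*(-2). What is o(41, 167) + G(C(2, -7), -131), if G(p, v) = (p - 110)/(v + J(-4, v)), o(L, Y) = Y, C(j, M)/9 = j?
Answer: 20633/123 ≈ 167.75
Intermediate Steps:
J(D, q) = -2*D
C(j, M) = 9*j
G(p, v) = (-110 + p)/(8 + v) (G(p, v) = (p - 110)/(v - 2*(-4)) = (-110 + p)/(v + 8) = (-110 + p)/(8 + v))
o(41, 167) + G(C(2, -7), -131) = 167 + (-110 + 9*2)/(8 - 131) = 167 + (-110 + 18)/(-123) = 167 - 1/123*(-92) = 167 + 92/123 = 20633/123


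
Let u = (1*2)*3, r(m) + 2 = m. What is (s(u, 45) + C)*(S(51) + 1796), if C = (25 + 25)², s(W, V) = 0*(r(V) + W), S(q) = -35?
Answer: 4402500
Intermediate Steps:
r(m) = -2 + m
u = 6 (u = 2*3 = 6)
s(W, V) = 0 (s(W, V) = 0*((-2 + V) + W) = 0*(-2 + V + W) = 0)
C = 2500 (C = 50² = 2500)
(s(u, 45) + C)*(S(51) + 1796) = (0 + 2500)*(-35 + 1796) = 2500*1761 = 4402500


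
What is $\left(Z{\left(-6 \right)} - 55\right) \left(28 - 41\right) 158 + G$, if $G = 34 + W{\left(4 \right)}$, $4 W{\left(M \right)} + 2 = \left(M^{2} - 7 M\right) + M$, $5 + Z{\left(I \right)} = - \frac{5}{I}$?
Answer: $\frac{729359}{6} \approx 1.2156 \cdot 10^{5}$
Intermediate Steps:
$Z{\left(I \right)} = -5 - \frac{5}{I}$
$W{\left(M \right)} = - \frac{1}{2} - \frac{3 M}{2} + \frac{M^{2}}{4}$ ($W{\left(M \right)} = - \frac{1}{2} + \frac{\left(M^{2} - 7 M\right) + M}{4} = - \frac{1}{2} + \frac{M^{2} - 6 M}{4} = - \frac{1}{2} + \left(- \frac{3 M}{2} + \frac{M^{2}}{4}\right) = - \frac{1}{2} - \frac{3 M}{2} + \frac{M^{2}}{4}$)
$G = \frac{63}{2}$ ($G = 34 - \left(\frac{13}{2} - 4\right) = 34 - \frac{5}{2} = \frac{63}{2} \approx 31.5$)
$\left(Z{\left(-6 \right)} - 55\right) \left(28 - 41\right) 158 + G = \left(\left(-5 - \frac{5}{-6}\right) - 55\right) \left(28 - 41\right) 158 + \frac{63}{2} = \left(\left(-5 - - \frac{5}{6}\right) - 55\right) \left(-13\right) 158 + \frac{63}{2} = \left(\left(-5 + \frac{5}{6}\right) - 55\right) \left(-13\right) 158 + \frac{63}{2} = \left(- \frac{25}{6} - 55\right) \left(-13\right) 158 + \frac{63}{2} = \left(- \frac{355}{6}\right) \left(-13\right) 158 + \frac{63}{2} = \frac{4615}{6} \cdot 158 + \frac{63}{2} = \frac{364585}{3} + \frac{63}{2} = \frac{729359}{6}$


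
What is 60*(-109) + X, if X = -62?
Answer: -6602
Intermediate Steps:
60*(-109) + X = 60*(-109) - 62 = -6540 - 62 = -6602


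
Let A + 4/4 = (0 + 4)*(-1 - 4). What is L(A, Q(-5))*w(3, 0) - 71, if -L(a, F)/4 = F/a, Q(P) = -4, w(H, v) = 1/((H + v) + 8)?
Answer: -16417/231 ≈ -71.069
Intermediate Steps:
w(H, v) = 1/(8 + H + v)
A = -21 (A = -1 + (0 + 4)*(-1 - 4) = -1 + 4*(-5) = -1 - 20 = -21)
L(a, F) = -4*F/a
L(A, Q(-5))*w(3, 0) - 71 = (-4*(-4)/(-21))/(8 + 3 + 0) - 71 = -4*(-4)*(-1/21)/11 - 71 = -16/21*1/11 - 71 = -16/231 - 71 = -16417/231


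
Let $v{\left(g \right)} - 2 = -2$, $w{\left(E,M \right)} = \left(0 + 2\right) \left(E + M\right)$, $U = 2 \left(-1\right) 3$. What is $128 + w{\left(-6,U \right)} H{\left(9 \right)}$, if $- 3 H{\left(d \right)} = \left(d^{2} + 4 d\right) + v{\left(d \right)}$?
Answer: $1064$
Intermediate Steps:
$U = -6$ ($U = \left(-2\right) 3 = -6$)
$w{\left(E,M \right)} = 2 E + 2 M$ ($w{\left(E,M \right)} = 2 \left(E + M\right) = 2 E + 2 M$)
$v{\left(g \right)} = 0$ ($v{\left(g \right)} = 2 - 2 = 0$)
$H{\left(d \right)} = - \frac{4 d}{3} - \frac{d^{2}}{3}$ ($H{\left(d \right)} = - \frac{\left(d^{2} + 4 d\right) + 0}{3} = - \frac{d^{2} + 4 d}{3} = - \frac{4 d}{3} - \frac{d^{2}}{3}$)
$128 + w{\left(-6,U \right)} H{\left(9 \right)} = 128 + \left(2 \left(-6\right) + 2 \left(-6\right)\right) \frac{1}{3} \cdot 9 \left(-4 - 9\right) = 128 + \left(-12 - 12\right) \frac{1}{3} \cdot 9 \left(-4 - 9\right) = 128 - 24 \cdot \frac{1}{3} \cdot 9 \left(-13\right) = 128 - -936 = 128 + 936 = 1064$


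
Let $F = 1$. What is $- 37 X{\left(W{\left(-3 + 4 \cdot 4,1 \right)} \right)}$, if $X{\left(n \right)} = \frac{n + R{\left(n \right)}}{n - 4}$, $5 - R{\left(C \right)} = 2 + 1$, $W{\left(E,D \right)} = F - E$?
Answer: $- \frac{185}{8} \approx -23.125$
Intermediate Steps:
$W{\left(E,D \right)} = 1 - E$
$R{\left(C \right)} = 2$ ($R{\left(C \right)} = 5 - \left(2 + 1\right) = 5 - 3 = 2$)
$X{\left(n \right)} = \frac{2 + n}{-4 + n}$ ($X{\left(n \right)} = \frac{n + 2}{n - 4} = \frac{2 + n}{-4 + n}$)
$- 37 X{\left(W{\left(-3 + 4 \cdot 4,1 \right)} \right)} = - 37 \frac{2 + \left(1 - \left(-3 + 4 \cdot 4\right)\right)}{-4 + \left(1 - \left(-3 + 4 \cdot 4\right)\right)} = - 37 \frac{2 + \left(1 - \left(-3 + 16\right)\right)}{-4 + \left(1 - \left(-3 + 16\right)\right)} = - 37 \frac{2 + \left(1 - 13\right)}{-4 + \left(1 - 13\right)} = - 37 \frac{2 - 12}{-4 - 12} = - 37 \frac{1}{-16} \left(-10\right) = - 37 \left(\left(- \frac{1}{16}\right) \left(-10\right)\right) = \left(-37\right) \frac{5}{8} = - \frac{185}{8}$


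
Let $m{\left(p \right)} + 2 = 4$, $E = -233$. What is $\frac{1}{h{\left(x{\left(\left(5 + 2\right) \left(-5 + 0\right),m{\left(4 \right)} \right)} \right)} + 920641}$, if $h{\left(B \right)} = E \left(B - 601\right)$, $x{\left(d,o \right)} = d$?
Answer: $\frac{1}{1068829} \approx 9.356 \cdot 10^{-7}$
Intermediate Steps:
$m{\left(p \right)} = 2$ ($m{\left(p \right)} = -2 + 4 = 2$)
$h{\left(B \right)} = 140033 - 233 B$ ($h{\left(B \right)} = - 233 \left(B - 601\right) = - 233 \left(-601 + B\right) = 140033 - 233 B$)
$\frac{1}{h{\left(x{\left(\left(5 + 2\right) \left(-5 + 0\right),m{\left(4 \right)} \right)} \right)} + 920641} = \frac{1}{\left(140033 - 233 \left(5 + 2\right) \left(-5 + 0\right)\right) + 920641} = \frac{1}{\left(140033 - 233 \cdot 7 \left(-5\right)\right) + 920641} = \frac{1}{\left(140033 - -8155\right) + 920641} = \frac{1}{\left(140033 + 8155\right) + 920641} = \frac{1}{148188 + 920641} = \frac{1}{1068829}$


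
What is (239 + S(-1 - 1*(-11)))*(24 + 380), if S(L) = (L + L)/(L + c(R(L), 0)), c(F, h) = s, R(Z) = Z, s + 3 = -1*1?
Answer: 293708/3 ≈ 97903.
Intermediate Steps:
s = -4 (s = -3 - 1*1 = -3 - 1 = -4)
c(F, h) = -4
S(L) = 2*L/(-4 + L) (S(L) = (L + L)/(L - 4) = (2*L)/(-4 + L) = 2*L/(-4 + L))
(239 + S(-1 - 1*(-11)))*(24 + 380) = (239 + 2*(-1 - 1*(-11))/(-4 + (-1 - 1*(-11))))*(24 + 380) = (239 + 2*(-1 + 11)/(-4 + (-1 + 11)))*404 = (239 + 2*10/(-4 + 10))*404 = (239 + 2*10/6)*404 = (239 + 2*10*(1/6))*404 = (239 + 10/3)*404 = (727/3)*404 = 293708/3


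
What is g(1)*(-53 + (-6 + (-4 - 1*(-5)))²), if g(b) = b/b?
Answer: -28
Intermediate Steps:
g(b) = 1
g(1)*(-53 + (-6 + (-4 - 1*(-5)))²) = 1*(-53 + (-6 + (-4 - 1*(-5)))²) = 1*(-53 + (-6 + (-4 + 5))²) = 1*(-53 + (-6 + 1)²) = 1*(-53 + (-5)²) = 1*(-53 + 25) = 1*(-28) = -28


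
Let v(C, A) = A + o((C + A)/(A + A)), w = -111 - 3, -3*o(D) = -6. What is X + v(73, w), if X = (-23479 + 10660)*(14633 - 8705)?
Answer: -75991144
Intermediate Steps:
o(D) = 2 (o(D) = -⅓*(-6) = 2)
w = -114
v(C, A) = 2 + A (v(C, A) = A + 2 = 2 + A)
X = -75991032 (X = -12819*5928 = -75991032)
X + v(73, w) = -75991032 + (2 - 114) = -75991032 - 112 = -75991144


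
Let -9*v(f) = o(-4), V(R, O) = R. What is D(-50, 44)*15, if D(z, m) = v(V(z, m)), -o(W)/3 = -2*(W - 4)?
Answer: 80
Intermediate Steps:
o(W) = -24 + 6*W (o(W) = -(-6)*(W - 4) = -(-6)*(-4 + W) = -3*(8 - 2*W) = -24 + 6*W)
v(f) = 16/3 (v(f) = -(-24 + 6*(-4))/9 = -(-24 - 24)/9 = -⅑*(-48) = 16/3)
D(z, m) = 16/3
D(-50, 44)*15 = (16/3)*15 = 80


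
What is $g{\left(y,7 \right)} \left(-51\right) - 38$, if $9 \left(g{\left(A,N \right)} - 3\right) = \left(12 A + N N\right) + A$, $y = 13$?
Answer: $- \frac{4279}{3} \approx -1426.3$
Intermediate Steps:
$g{\left(A,N \right)} = 3 + \frac{N^{2}}{9} + \frac{13 A}{9}$ ($g{\left(A,N \right)} = 3 + \frac{\left(12 A + N N\right) + A}{9} = 3 + \frac{\left(12 A + N^{2}\right) + A}{9} = 3 + \frac{\left(N^{2} + 12 A\right) + A}{9} = 3 + \frac{N^{2} + 13 A}{9} = 3 + \left(\frac{N^{2}}{9} + \frac{13 A}{9}\right) = 3 + \frac{N^{2}}{9} + \frac{13 A}{9}$)
$g{\left(y,7 \right)} \left(-51\right) - 38 = \left(3 + \frac{7^{2}}{9} + \frac{13}{9} \cdot 13\right) \left(-51\right) - 38 = \left(3 + \frac{1}{9} \cdot 49 + \frac{169}{9}\right) \left(-51\right) - 38 = \left(3 + \frac{49}{9} + \frac{169}{9}\right) \left(-51\right) - 38 = \frac{245}{9} \left(-51\right) - 38 = - \frac{4165}{3} - 38 = - \frac{4279}{3}$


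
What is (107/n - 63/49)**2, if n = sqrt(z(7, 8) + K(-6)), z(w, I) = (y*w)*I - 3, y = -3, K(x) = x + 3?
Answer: -546907/8526 + 321*I*sqrt(174)/203 ≈ -64.146 + 20.859*I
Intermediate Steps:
K(x) = 3 + x
z(w, I) = -3 - 3*I*w (z(w, I) = (-3*w)*I - 3 = -3*I*w - 3 = -3 - 3*I*w)
n = I*sqrt(174) (n = sqrt((-3 - 3*8*7) + (3 - 6)) = sqrt((-3 - 168) - 3) = sqrt(-171 - 3) = sqrt(-174) = I*sqrt(174) ≈ 13.191*I)
(107/n - 63/49)**2 = (107/((I*sqrt(174))) - 63/49)**2 = (107*(-I*sqrt(174)/174) - 63*1/49)**2 = (-107*I*sqrt(174)/174 - 9/7)**2 = (-9/7 - 107*I*sqrt(174)/174)**2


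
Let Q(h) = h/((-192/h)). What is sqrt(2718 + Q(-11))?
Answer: sqrt(1565205)/24 ≈ 52.128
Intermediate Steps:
Q(h) = -h**2/192 (Q(h) = h*(-h/192) = -h**2/192)
sqrt(2718 + Q(-11)) = sqrt(2718 - 1/192*(-11)**2) = sqrt(2718 - 1/192*121) = sqrt(2718 - 121/192) = sqrt(521735/192) = sqrt(1565205)/24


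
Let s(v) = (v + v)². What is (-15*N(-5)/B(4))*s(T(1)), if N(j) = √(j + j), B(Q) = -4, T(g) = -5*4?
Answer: 6000*I*√10 ≈ 18974.0*I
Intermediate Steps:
T(g) = -20
s(v) = 4*v² (s(v) = (2*v)² = 4*v²)
N(j) = √2*√j (N(j) = √(2*j) = √2*√j)
(-15*N(-5)/B(4))*s(T(1)) = (-15*√2*√(-5)/(-4))*(4*(-20)²) = (-15*√2*(I*√5)*(-1)/4)*(4*400) = -15*I*√10*(-1)/4*1600 = -(-15)*I*√10/4*1600 = (15*I*√10/4)*1600 = 6000*I*√10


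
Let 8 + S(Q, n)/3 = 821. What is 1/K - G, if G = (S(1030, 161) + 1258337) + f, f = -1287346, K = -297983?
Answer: 7917408309/297983 ≈ 26570.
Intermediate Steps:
S(Q, n) = 2439 (S(Q, n) = -24 + 3*821 = -24 + 2463 = 2439)
G = -26570 (G = (2439 + 1258337) - 1287346 = 1260776 - 1287346 = -26570)
1/K - G = 1/(-297983) - 1*(-26570) = -1/297983 + 26570 = 7917408309/297983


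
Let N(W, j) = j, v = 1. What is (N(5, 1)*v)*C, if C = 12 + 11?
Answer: 23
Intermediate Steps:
C = 23
(N(5, 1)*v)*C = (1*1)*23 = 1*23 = 23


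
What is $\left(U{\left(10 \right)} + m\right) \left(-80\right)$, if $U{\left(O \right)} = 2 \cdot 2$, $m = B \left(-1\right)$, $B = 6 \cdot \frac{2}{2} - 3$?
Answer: $-80$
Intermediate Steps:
$B = 3$ ($B = 6 \cdot 2 \cdot \frac{1}{2} - 3 = 6 \cdot 1 - 3 = 6 - 3 = 3$)
$m = -3$ ($m = 3 \left(-1\right) = -3$)
$U{\left(O \right)} = 4$
$\left(U{\left(10 \right)} + m\right) \left(-80\right) = \left(4 - 3\right) \left(-80\right) = 1 \left(-80\right) = -80$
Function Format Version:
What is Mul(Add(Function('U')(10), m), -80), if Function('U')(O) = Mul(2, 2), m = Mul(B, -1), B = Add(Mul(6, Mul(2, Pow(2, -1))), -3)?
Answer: -80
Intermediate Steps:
B = 3 (B = Add(Mul(6, Mul(2, Rational(1, 2))), -3) = Add(Mul(6, 1), -3) = Add(6, -3) = 3)
m = -3 (m = Mul(3, -1) = -3)
Function('U')(O) = 4
Mul(Add(Function('U')(10), m), -80) = Mul(Add(4, -3), -80) = Mul(1, -80) = -80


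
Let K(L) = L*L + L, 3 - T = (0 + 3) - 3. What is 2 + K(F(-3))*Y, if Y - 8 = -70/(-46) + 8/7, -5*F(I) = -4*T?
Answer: 358318/4025 ≈ 89.023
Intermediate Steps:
T = 3 (T = 3 - ((0 + 3) - 3) = 3 - (3 - 3) = 3 - 1*0 = 3 + 0 = 3)
F(I) = 12/5 (F(I) = -(-4)*3/5 = -⅕*(-12) = 12/5)
K(L) = L + L² (K(L) = L² + L = L + L²)
Y = 1717/161 (Y = 8 + (-70/(-46) + 8/7) = 8 + (-70*(-1/46) + 8*(⅐)) = 8 + (35/23 + 8/7) = 8 + 429/161 = 1717/161 ≈ 10.665)
2 + K(F(-3))*Y = 2 + (12*(1 + 12/5)/5)*(1717/161) = 2 + ((12/5)*(17/5))*(1717/161) = 2 + (204/25)*(1717/161) = 2 + 350268/4025 = 358318/4025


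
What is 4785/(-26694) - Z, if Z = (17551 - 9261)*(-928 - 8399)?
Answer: 688000743745/8898 ≈ 7.7321e+7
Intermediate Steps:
Z = -77320830 (Z = 8290*(-9327) = -77320830)
4785/(-26694) - Z = 4785/(-26694) - 1*(-77320830) = 4785*(-1/26694) + 77320830 = -1595/8898 + 77320830 = 688000743745/8898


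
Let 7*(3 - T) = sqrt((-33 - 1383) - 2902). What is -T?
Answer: -3 + I*sqrt(4318)/7 ≈ -3.0 + 9.3874*I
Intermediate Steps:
T = 3 - I*sqrt(4318)/7 (T = 3 - sqrt((-33 - 1383) - 2902)/7 = 3 - sqrt(-1416 - 2902)/7 = 3 - I*sqrt(4318)/7 ≈ 3.0 - 9.3874*I)
-T = -(3 - I*sqrt(4318)/7) = -3 + I*sqrt(4318)/7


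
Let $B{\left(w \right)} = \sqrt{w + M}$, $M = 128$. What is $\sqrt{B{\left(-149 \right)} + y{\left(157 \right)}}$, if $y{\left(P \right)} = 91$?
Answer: $\sqrt{91 + i \sqrt{21}} \approx 9.5424 + 0.2401 i$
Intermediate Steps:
$B{\left(w \right)} = \sqrt{128 + w}$ ($B{\left(w \right)} = \sqrt{w + 128} = \sqrt{128 + w}$)
$\sqrt{B{\left(-149 \right)} + y{\left(157 \right)}} = \sqrt{\sqrt{128 - 149} + 91} = \sqrt{\sqrt{-21} + 91} = \sqrt{i \sqrt{21} + 91} = \sqrt{91 + i \sqrt{21}}$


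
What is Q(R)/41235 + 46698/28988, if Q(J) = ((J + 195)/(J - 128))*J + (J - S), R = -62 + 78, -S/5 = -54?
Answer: 2236914513/1394540210 ≈ 1.6041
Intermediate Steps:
S = 270 (S = -5*(-54) = 270)
R = 16
Q(J) = -270 + J + J*(195 + J)/(-128 + J) (Q(J) = ((J + 195)/(J - 128))*J + (J - 1*270) = ((195 + J)/(-128 + J))*J + (J - 270) = ((195 + J)/(-128 + J))*J + (-270 + J) = J*(195 + J)/(-128 + J) + (-270 + J) = -270 + J + J*(195 + J)/(-128 + J))
Q(R)/41235 + 46698/28988 = ((34560 - 203*16 + 2*16²)/(-128 + 16))/41235 + 46698/28988 = ((34560 - 3248 + 2*256)/(-112))*(1/41235) + 46698*(1/28988) = -(34560 - 3248 + 512)/112*(1/41235) + 23349/14494 = -1/112*31824*(1/41235) + 23349/14494 = -1989/7*1/41235 + 23349/14494 = -663/96215 + 23349/14494 = 2236914513/1394540210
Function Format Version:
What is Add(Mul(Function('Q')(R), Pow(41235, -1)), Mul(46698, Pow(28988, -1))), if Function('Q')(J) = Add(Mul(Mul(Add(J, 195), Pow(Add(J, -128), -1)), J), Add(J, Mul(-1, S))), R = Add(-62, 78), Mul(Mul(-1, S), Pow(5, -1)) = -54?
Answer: Rational(2236914513, 1394540210) ≈ 1.6041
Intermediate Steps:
S = 270 (S = Mul(-5, -54) = 270)
R = 16
Function('Q')(J) = Add(-270, J, Mul(J, Pow(Add(-128, J), -1), Add(195, J))) (Function('Q')(J) = Add(Mul(Mul(Add(J, 195), Pow(Add(J, -128), -1)), J), Add(J, Mul(-1, 270))) = Add(Mul(Mul(Add(195, J), Pow(Add(-128, J), -1)), J), Add(J, -270)) = Add(Mul(Mul(Pow(Add(-128, J), -1), Add(195, J)), J), Add(-270, J)) = Add(Mul(J, Pow(Add(-128, J), -1), Add(195, J)), Add(-270, J)) = Add(-270, J, Mul(J, Pow(Add(-128, J), -1), Add(195, J))))
Add(Mul(Function('Q')(R), Pow(41235, -1)), Mul(46698, Pow(28988, -1))) = Add(Mul(Mul(Pow(Add(-128, 16), -1), Add(34560, Mul(-203, 16), Mul(2, Pow(16, 2)))), Pow(41235, -1)), Mul(46698, Pow(28988, -1))) = Add(Mul(Mul(Pow(-112, -1), Add(34560, -3248, Mul(2, 256))), Rational(1, 41235)), Mul(46698, Rational(1, 28988))) = Add(Mul(Mul(Rational(-1, 112), Add(34560, -3248, 512)), Rational(1, 41235)), Rational(23349, 14494)) = Add(Mul(Mul(Rational(-1, 112), 31824), Rational(1, 41235)), Rational(23349, 14494)) = Add(Mul(Rational(-1989, 7), Rational(1, 41235)), Rational(23349, 14494)) = Add(Rational(-663, 96215), Rational(23349, 14494)) = Rational(2236914513, 1394540210)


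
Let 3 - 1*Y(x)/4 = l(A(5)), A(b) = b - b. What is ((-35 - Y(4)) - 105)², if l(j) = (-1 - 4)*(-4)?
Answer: 5184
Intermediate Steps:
A(b) = 0
l(j) = 20 (l(j) = -5*(-4) = 20)
Y(x) = -68 (Y(x) = 12 - 4*20 = 12 - 80 = -68)
((-35 - Y(4)) - 105)² = ((-35 - 1*(-68)) - 105)² = ((-35 + 68) - 105)² = (33 - 105)² = (-72)² = 5184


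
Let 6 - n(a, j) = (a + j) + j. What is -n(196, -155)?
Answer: -120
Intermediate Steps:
n(a, j) = 6 - a - 2*j (n(a, j) = 6 - ((a + j) + j) = 6 - (a + 2*j) = 6 + (-a - 2*j) = 6 - a - 2*j)
-n(196, -155) = -(6 - 1*196 - 2*(-155)) = -(6 - 196 + 310) = -1*120 = -120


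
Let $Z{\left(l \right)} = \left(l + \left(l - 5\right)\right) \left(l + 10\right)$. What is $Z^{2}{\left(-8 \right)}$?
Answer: $1764$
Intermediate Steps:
$Z{\left(l \right)} = \left(-5 + 2 l\right) \left(10 + l\right)$ ($Z{\left(l \right)} = \left(l + \left(-5 + l\right)\right) \left(10 + l\right) = \left(-5 + 2 l\right) \left(10 + l\right)$)
$Z^{2}{\left(-8 \right)} = \left(-50 + 2 \left(-8\right)^{2} + 15 \left(-8\right)\right)^{2} = \left(-50 + 2 \cdot 64 - 120\right)^{2} = \left(-50 + 128 - 120\right)^{2} = \left(-42\right)^{2} = 1764$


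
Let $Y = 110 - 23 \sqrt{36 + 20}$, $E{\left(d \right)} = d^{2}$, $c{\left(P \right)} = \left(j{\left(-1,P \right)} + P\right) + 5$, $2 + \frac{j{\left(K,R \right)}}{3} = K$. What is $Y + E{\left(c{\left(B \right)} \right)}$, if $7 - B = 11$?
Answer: $174 - 46 \sqrt{14} \approx 1.8838$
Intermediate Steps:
$B = -4$ ($B = 7 - 11 = -4$)
$j{\left(K,R \right)} = -6 + 3 K$
$c{\left(P \right)} = -4 + P$ ($c{\left(P \right)} = \left(\left(-6 + 3 \left(-1\right)\right) + P\right) + 5 = \left(\left(-6 - 3\right) + P\right) + 5 = \left(-9 + P\right) + 5 = -4 + P$)
$Y = 110 - 46 \sqrt{14}$ ($Y = 110 - 23 \sqrt{56} = 110 - 23 \cdot 2 \sqrt{14} = 110 - 46 \sqrt{14} \approx -62.116$)
$Y + E{\left(c{\left(B \right)} \right)} = \left(110 - 46 \sqrt{14}\right) + \left(-4 - 4\right)^{2} = \left(110 - 46 \sqrt{14}\right) + \left(-8\right)^{2} = \left(110 - 46 \sqrt{14}\right) + 64 = 174 - 46 \sqrt{14}$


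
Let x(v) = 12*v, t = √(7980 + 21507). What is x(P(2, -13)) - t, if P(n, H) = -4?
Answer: -48 - √29487 ≈ -219.72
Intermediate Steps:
t = √29487 ≈ 171.72
x(P(2, -13)) - t = 12*(-4) - √29487 = -48 - √29487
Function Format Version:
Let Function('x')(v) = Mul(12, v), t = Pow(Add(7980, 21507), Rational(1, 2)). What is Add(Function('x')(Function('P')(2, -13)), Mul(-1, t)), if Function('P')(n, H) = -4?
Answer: Add(-48, Mul(-1, Pow(29487, Rational(1, 2)))) ≈ -219.72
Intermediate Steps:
t = Pow(29487, Rational(1, 2)) ≈ 171.72
Add(Function('x')(Function('P')(2, -13)), Mul(-1, t)) = Add(Mul(12, -4), Mul(-1, Pow(29487, Rational(1, 2)))) = Add(-48, Mul(-1, Pow(29487, Rational(1, 2))))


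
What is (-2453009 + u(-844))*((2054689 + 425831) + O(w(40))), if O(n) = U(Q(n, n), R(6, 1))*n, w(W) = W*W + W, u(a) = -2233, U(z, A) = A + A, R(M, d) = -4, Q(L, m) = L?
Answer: -6058064110800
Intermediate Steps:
U(z, A) = 2*A
w(W) = W + W**2 (w(W) = W**2 + W = W + W**2)
O(n) = -8*n (O(n) = (2*(-4))*n = -8*n)
(-2453009 + u(-844))*((2054689 + 425831) + O(w(40))) = (-2453009 - 2233)*((2054689 + 425831) - 320*(1 + 40)) = -2455242*(2480520 - 320*41) = -2455242*(2480520 - 8*1640) = -2455242*(2480520 - 13120) = -2455242*2467400 = -6058064110800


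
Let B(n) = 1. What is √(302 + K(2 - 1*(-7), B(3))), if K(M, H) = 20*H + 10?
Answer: 2*√83 ≈ 18.221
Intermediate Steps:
K(M, H) = 10 + 20*H
√(302 + K(2 - 1*(-7), B(3))) = √(302 + (10 + 20*1)) = √(302 + (10 + 20)) = √(302 + 30) = √332 = 2*√83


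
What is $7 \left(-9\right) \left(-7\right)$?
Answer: $441$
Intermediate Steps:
$7 \left(-9\right) \left(-7\right) = \left(-63\right) \left(-7\right) = 441$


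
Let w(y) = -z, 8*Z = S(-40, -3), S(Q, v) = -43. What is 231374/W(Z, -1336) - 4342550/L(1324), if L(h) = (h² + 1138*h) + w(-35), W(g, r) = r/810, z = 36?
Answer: -19090836448240/136090471 ≈ -1.4028e+5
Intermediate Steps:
Z = -43/8 (Z = (⅛)*(-43) = -43/8 ≈ -5.3750)
W(g, r) = r/810 (W(g, r) = r*(1/810) = r/810)
w(y) = -36 (w(y) = -1*36 = -36)
L(h) = -36 + h² + 1138*h (L(h) = (h² + 1138*h) - 36 = -36 + h² + 1138*h)
231374/W(Z, -1336) - 4342550/L(1324) = 231374/(((1/810)*(-1336))) - 4342550/(-36 + 1324² + 1138*1324) = 231374/(-668/405) - 4342550/(-36 + 1752976 + 1506712) = 231374*(-405/668) - 4342550/3259652 = -46853235/334 - 4342550*1/3259652 = -46853235/334 - 2171275/1629826 = -19090836448240/136090471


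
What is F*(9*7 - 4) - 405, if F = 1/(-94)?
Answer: -38129/94 ≈ -405.63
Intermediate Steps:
F = -1/94 ≈ -0.010638
F*(9*7 - 4) - 405 = -(9*7 - 4)/94 - 405 = -(63 - 4)/94 - 405 = -1/94*59 - 405 = -59/94 - 405 = -38129/94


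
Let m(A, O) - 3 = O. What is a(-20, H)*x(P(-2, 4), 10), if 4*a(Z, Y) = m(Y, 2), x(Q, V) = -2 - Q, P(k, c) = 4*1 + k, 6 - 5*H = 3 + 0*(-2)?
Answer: -5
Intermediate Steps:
m(A, O) = 3 + O
H = 3/5 (H = 6/5 - (3 + 0*(-2))/5 = 6/5 - (3 + 0)/5 = 6/5 - 1/5*3 = 6/5 - 3/5 = 3/5 ≈ 0.60000)
P(k, c) = 4 + k
a(Z, Y) = 5/4 (a(Z, Y) = (3 + 2)/4 = (1/4)*5 = 5/4)
a(-20, H)*x(P(-2, 4), 10) = 5*(-2 - (4 - 2))/4 = 5*(-2 - 1*2)/4 = 5*(-2 - 2)/4 = (5/4)*(-4) = -5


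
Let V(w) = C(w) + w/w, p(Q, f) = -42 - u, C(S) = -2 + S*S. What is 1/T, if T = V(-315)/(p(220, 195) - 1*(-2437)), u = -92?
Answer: 2487/99224 ≈ 0.025064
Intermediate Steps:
C(S) = -2 + S²
p(Q, f) = 50 (p(Q, f) = -42 - 1*(-92) = -42 + 92 = 50)
V(w) = -1 + w² (V(w) = (-2 + w²) + w/w = (-2 + w²) + 1 = -1 + w²)
T = 99224/2487 (T = (-1 + (-315)²)/(50 - 1*(-2437)) = (-1 + 99225)/(50 + 2437) = 99224/2487 ≈ 39.897)
1/T = 1/(99224/2487) = 2487/99224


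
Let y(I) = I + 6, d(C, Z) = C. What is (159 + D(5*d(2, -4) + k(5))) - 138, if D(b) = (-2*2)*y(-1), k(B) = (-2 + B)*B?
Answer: 1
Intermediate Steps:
k(B) = B*(-2 + B)
y(I) = 6 + I
D(b) = -20 (D(b) = (-2*2)*(6 - 1) = -4*5 = -20)
(159 + D(5*d(2, -4) + k(5))) - 138 = (159 - 20) - 138 = 139 - 138 = 1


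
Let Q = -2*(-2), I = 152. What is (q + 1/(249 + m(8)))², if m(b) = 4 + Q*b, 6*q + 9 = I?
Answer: 20511841/36100 ≈ 568.20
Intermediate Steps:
q = 143/6 (q = -3/2 + (⅙)*152 = -3/2 + 76/3 = 143/6 ≈ 23.833)
Q = 4 (Q = -1*(-4) = 4)
m(b) = 4 + 4*b
(q + 1/(249 + m(8)))² = (143/6 + 1/(249 + (4 + 4*8)))² = (143/6 + 1/(249 + (4 + 32)))² = (143/6 + 1/(249 + 36))² = (143/6 + 1/285)² = (4529/190)² = 20511841/36100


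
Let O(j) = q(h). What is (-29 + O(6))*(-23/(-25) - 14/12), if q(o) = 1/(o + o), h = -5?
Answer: 3589/500 ≈ 7.1780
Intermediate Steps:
q(o) = 1/(2*o)
O(j) = -⅒ (O(j) = (½)/(-5) = (½)*(-⅕) = -⅒)
(-29 + O(6))*(-23/(-25) - 14/12) = (-29 - ⅒)*(-23/(-25) - 14/12) = -291*(-23*(-1/25) - 14*1/12)/10 = -291*(23/25 - 7/6)/10 = -291/10*(-37/150) = 3589/500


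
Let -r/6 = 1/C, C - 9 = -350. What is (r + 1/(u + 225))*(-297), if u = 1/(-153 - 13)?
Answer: -7578900/1157819 ≈ -6.5458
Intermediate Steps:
C = -341 (C = 9 - 350 = -341)
u = -1/166 (u = 1/(-166) = -1/166 ≈ -0.0060241)
r = 6/341 (r = -6/(-341) = -6*(-1/341) = 6/341 ≈ 0.017595)
(r + 1/(u + 225))*(-297) = (6/341 + 1/(-1/166 + 225))*(-297) = (6/341 + 1/(37349/166))*(-297) = (6/341 + 166/37349)*(-297) = (280700/12736009)*(-297) = -7578900/1157819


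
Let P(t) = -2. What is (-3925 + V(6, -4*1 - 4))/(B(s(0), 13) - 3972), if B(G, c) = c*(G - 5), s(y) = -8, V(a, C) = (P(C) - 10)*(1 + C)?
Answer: 3841/4141 ≈ 0.92755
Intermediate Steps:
V(a, C) = -12 - 12*C (V(a, C) = (-2 - 10)*(1 + C) = -12*(1 + C) = -12 - 12*C)
B(G, c) = c*(-5 + G)
(-3925 + V(6, -4*1 - 4))/(B(s(0), 13) - 3972) = (-3925 + (-12 - 12*(-4*1 - 4)))/(13*(-5 - 8) - 3972) = (-3925 + (-12 - 12*(-4 - 4)))/(13*(-13) - 3972) = (-3925 + (-12 - 12*(-8)))/(-169 - 3972) = (-3925 + (-12 + 96))/(-4141) = (-3925 + 84)*(-1/4141) = -3841*(-1/4141) = 3841/4141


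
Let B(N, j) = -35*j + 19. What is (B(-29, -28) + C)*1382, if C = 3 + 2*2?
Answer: 1390292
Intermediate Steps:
B(N, j) = 19 - 35*j
C = 7 (C = 3 + 4 = 7)
(B(-29, -28) + C)*1382 = ((19 - 35*(-28)) + 7)*1382 = ((19 + 980) + 7)*1382 = (999 + 7)*1382 = 1006*1382 = 1390292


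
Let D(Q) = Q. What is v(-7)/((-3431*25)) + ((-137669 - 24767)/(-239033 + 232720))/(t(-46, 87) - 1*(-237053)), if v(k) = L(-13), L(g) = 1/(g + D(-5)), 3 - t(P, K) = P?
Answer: 42048314521/385170474082950 ≈ 0.00010917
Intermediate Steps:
t(P, K) = 3 - P
L(g) = 1/(-5 + g) (L(g) = 1/(g - 5) = 1/(-5 + g))
v(k) = -1/18 (v(k) = 1/(-5 - 13) = 1/(-18) = -1/18)
v(-7)/((-3431*25)) + ((-137669 - 24767)/(-239033 + 232720))/(t(-46, 87) - 1*(-237053)) = -1/(18*((-3431*25))) + ((-137669 - 24767)/(-239033 + 232720))/((3 - 1*(-46)) - 1*(-237053)) = -1/18/(-85775) + (-162436/(-6313))/((3 + 46) + 237053) = -1/18*(-1/85775) + (-162436*(-1/6313))/(49 + 237053) = 1/1543950 + (162436/6313)/237102 = 1/1543950 + (162436/6313)*(1/237102) = 1/1543950 + 81218/748412463 = 42048314521/385170474082950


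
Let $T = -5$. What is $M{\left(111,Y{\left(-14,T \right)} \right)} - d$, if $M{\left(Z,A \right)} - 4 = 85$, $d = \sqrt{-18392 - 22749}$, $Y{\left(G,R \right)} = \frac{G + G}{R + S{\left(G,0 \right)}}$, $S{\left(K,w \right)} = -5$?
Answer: $89 - i \sqrt{41141} \approx 89.0 - 202.83 i$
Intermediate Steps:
$Y{\left(G,R \right)} = \frac{2 G}{-5 + R}$ ($Y{\left(G,R \right)} = \frac{G + G}{R - 5} = \frac{2 G}{-5 + R}$)
$d = i \sqrt{41141}$ ($d = \sqrt{-41141} = i \sqrt{41141} \approx 202.83 i$)
$M{\left(Z,A \right)} = 89$ ($M{\left(Z,A \right)} = 4 + 85 = 89$)
$M{\left(111,Y{\left(-14,T \right)} \right)} - d = 89 - i \sqrt{41141}$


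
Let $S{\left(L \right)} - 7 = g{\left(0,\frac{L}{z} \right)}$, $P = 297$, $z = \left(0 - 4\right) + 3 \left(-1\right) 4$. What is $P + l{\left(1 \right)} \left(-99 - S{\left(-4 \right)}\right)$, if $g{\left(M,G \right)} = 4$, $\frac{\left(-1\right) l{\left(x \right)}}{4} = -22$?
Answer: $-9383$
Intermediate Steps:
$l{\left(x \right)} = 88$ ($l{\left(x \right)} = \left(-4\right) \left(-22\right) = 88$)
$z = -16$ ($z = -4 - 12 = -16$)
$S{\left(L \right)} = 11$ ($S{\left(L \right)} = 7 + 4 = 11$)
$P + l{\left(1 \right)} \left(-99 - S{\left(-4 \right)}\right) = 297 + 88 \left(-99 - 11\right) = 297 + 88 \left(-110\right) = 297 - 9680 = -9383$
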